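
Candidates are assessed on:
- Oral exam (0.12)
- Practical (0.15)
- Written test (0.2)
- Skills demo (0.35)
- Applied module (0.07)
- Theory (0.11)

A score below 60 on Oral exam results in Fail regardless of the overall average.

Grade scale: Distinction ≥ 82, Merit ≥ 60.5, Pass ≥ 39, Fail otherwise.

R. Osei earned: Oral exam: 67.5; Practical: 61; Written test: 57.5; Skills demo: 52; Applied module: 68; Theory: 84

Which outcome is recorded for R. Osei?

Oral exam score 67.5 ≥ 60: minimum met.
Weighted total:
  Oral exam 67.5 × 0.12 = 8.1
  Practical 61 × 0.15 = 9.15
  Written test 57.5 × 0.2 = 11.5
  Skills demo 52 × 0.35 = 18.2
  Applied module 68 × 0.07 = 4.76
  Theory 84 × 0.11 = 9.24
Sum = 60.95
60.95 is ≥ 60.5 and < 82 → Merit

Merit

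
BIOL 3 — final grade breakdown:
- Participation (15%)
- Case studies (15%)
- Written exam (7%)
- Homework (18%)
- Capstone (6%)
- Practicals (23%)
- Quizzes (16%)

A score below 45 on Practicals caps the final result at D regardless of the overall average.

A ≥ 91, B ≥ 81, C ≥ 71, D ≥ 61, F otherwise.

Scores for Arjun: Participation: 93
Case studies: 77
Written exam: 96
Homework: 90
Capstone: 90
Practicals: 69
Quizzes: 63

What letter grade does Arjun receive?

C

Practicals score 69 ≥ 45: minimum met.
Weighted total:
  Participation 93 × 0.15 = 13.95
  Case studies 77 × 0.15 = 11.55
  Written exam 96 × 0.07 = 6.72
  Homework 90 × 0.18 = 16.2
  Capstone 90 × 0.06 = 5.4
  Practicals 69 × 0.23 = 15.87
  Quizzes 63 × 0.16 = 10.08
Sum = 79.77
79.77 is ≥ 71 and < 81 → C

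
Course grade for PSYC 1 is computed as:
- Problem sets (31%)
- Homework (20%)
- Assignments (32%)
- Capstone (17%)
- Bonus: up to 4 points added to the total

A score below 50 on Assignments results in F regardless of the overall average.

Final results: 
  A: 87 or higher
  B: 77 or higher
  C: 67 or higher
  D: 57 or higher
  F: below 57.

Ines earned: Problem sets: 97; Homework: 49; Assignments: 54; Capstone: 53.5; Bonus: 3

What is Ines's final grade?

C

Assignments score 54 ≥ 50: minimum met.
Weighted total:
  Problem sets 97 × 0.31 = 30.07
  Homework 49 × 0.2 = 9.8
  Assignments 54 × 0.32 = 17.28
  Capstone 53.5 × 0.17 = 9.095
Sum = 66.245
Bonus: 66.245 + 3 = 69.245
69.245 is ≥ 67 and < 77 → C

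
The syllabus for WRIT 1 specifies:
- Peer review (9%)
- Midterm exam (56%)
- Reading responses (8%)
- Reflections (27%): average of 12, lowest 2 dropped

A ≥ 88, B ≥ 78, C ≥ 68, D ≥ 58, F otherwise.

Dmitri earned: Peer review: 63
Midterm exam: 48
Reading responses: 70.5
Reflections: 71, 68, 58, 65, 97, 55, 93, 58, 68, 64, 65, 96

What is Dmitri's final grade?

Reflections: drop 55, 58 → average of remaining 10 = 745/10 = 74.5
Weighted total:
  Peer review 63 × 0.09 = 5.67
  Midterm exam 48 × 0.56 = 26.88
  Reading responses 70.5 × 0.08 = 5.64
  Reflections 74.5 × 0.27 = 20.115
Sum = 58.305
58.305 is ≥ 58 and < 68 → D

D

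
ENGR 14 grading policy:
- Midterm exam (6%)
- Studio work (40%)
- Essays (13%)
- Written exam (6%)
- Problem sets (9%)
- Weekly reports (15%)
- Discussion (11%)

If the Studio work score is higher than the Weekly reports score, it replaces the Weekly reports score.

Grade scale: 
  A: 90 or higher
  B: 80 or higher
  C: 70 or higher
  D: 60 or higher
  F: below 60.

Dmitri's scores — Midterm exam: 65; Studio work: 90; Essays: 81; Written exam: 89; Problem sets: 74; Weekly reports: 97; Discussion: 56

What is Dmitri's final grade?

Studio work (90) ≤ Weekly reports (97), so Weekly reports stays at 97.
Weighted total:
  Midterm exam 65 × 0.06 = 3.9
  Studio work 90 × 0.4 = 36
  Essays 81 × 0.13 = 10.53
  Written exam 89 × 0.06 = 5.34
  Problem sets 74 × 0.09 = 6.66
  Weekly reports 97 × 0.15 = 14.55
  Discussion 56 × 0.11 = 6.16
Sum = 83.14
83.14 is ≥ 80 and < 90 → B

B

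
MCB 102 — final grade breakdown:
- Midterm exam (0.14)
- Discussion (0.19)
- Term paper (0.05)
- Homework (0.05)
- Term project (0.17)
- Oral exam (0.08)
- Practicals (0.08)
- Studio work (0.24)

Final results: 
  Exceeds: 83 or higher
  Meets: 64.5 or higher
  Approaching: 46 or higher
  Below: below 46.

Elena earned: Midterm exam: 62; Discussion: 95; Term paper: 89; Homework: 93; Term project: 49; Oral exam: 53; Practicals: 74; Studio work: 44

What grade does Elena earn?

Weighted total:
  Midterm exam 62 × 0.14 = 8.68
  Discussion 95 × 0.19 = 18.05
  Term paper 89 × 0.05 = 4.45
  Homework 93 × 0.05 = 4.65
  Term project 49 × 0.17 = 8.33
  Oral exam 53 × 0.08 = 4.24
  Practicals 74 × 0.08 = 5.92
  Studio work 44 × 0.24 = 10.56
Sum = 64.88
64.88 is ≥ 64.5 and < 83 → Meets

Meets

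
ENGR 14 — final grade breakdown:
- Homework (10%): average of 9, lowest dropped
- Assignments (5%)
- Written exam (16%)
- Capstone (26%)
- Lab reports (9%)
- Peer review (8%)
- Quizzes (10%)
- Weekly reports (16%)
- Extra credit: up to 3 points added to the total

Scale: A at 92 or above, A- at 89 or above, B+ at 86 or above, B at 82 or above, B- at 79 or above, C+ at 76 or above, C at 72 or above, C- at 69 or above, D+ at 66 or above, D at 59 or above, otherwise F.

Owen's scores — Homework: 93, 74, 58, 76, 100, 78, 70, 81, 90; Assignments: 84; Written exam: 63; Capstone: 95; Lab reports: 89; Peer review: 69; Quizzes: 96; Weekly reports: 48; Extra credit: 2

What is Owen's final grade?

B-

Homework: drop 58 → average of remaining 8 = 662/8 = 82.75
Weighted total:
  Homework 82.75 × 0.1 = 8.275
  Assignments 84 × 0.05 = 4.2
  Written exam 63 × 0.16 = 10.08
  Capstone 95 × 0.26 = 24.7
  Lab reports 89 × 0.09 = 8.01
  Peer review 69 × 0.08 = 5.52
  Quizzes 96 × 0.1 = 9.6
  Weekly reports 48 × 0.16 = 7.68
Sum = 78.065
Extra credit: 78.065 + 2 = 80.065
80.065 is ≥ 79 and < 82 → B-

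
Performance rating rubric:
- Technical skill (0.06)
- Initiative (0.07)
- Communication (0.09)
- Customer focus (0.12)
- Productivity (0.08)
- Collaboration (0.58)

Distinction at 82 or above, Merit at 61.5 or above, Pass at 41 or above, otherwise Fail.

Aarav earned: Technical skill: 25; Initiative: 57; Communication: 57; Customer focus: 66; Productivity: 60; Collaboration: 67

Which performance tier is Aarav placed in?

Merit

Weighted total:
  Technical skill 25 × 0.06 = 1.5
  Initiative 57 × 0.07 = 3.99
  Communication 57 × 0.09 = 5.13
  Customer focus 66 × 0.12 = 7.92
  Productivity 60 × 0.08 = 4.8
  Collaboration 67 × 0.58 = 38.86
Sum = 62.2
62.2 is ≥ 61.5 and < 82 → Merit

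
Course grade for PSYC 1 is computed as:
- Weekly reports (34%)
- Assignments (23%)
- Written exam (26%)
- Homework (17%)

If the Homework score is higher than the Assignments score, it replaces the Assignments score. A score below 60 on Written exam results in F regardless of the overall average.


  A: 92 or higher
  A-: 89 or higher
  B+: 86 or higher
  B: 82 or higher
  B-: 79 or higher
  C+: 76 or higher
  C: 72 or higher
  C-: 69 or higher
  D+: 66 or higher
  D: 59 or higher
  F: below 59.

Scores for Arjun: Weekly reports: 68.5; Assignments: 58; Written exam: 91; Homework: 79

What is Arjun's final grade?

Homework (79) > Assignments (58), so Assignments counts as 79.
Written exam score 91 ≥ 60: minimum met.
Weighted total:
  Weekly reports 68.5 × 0.34 = 23.29
  Assignments 79 × 0.23 = 18.17
  Written exam 91 × 0.26 = 23.66
  Homework 79 × 0.17 = 13.43
Sum = 78.55
78.55 is ≥ 76 and < 79 → C+

C+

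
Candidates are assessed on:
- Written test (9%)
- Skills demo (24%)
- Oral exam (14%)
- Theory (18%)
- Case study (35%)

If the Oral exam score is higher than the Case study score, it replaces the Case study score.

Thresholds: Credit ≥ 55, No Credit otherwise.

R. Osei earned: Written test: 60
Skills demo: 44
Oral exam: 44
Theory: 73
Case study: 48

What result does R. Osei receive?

No Credit

Oral exam (44) ≤ Case study (48), so Case study stays at 48.
Weighted total:
  Written test 60 × 0.09 = 5.4
  Skills demo 44 × 0.24 = 10.56
  Oral exam 44 × 0.14 = 6.16
  Theory 73 × 0.18 = 13.14
  Case study 48 × 0.35 = 16.8
Sum = 52.06
52.06 < 55 → No Credit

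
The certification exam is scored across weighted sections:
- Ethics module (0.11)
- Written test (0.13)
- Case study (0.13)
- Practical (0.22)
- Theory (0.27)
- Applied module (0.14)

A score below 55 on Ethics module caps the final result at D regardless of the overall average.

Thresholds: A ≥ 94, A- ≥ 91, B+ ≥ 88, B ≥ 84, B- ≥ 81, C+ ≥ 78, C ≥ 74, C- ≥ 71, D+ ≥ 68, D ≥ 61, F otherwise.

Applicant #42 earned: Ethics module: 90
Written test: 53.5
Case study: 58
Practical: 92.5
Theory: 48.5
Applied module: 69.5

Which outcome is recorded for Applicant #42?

D

Ethics module score 90 ≥ 55: minimum met.
Weighted total:
  Ethics module 90 × 0.11 = 9.9
  Written test 53.5 × 0.13 = 6.955
  Case study 58 × 0.13 = 7.54
  Practical 92.5 × 0.22 = 20.35
  Theory 48.5 × 0.27 = 13.095
  Applied module 69.5 × 0.14 = 9.73
Sum = 67.57
67.57 is ≥ 61 and < 68 → D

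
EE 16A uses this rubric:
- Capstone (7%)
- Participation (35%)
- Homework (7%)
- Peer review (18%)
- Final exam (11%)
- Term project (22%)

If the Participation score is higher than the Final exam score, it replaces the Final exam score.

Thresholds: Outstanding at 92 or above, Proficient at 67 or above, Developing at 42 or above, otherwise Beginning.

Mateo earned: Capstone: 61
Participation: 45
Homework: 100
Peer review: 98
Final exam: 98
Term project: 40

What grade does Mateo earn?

Participation (45) ≤ Final exam (98), so Final exam stays at 98.
Weighted total:
  Capstone 61 × 0.07 = 4.27
  Participation 45 × 0.35 = 15.75
  Homework 100 × 0.07 = 7
  Peer review 98 × 0.18 = 17.64
  Final exam 98 × 0.11 = 10.78
  Term project 40 × 0.22 = 8.8
Sum = 64.24
64.24 is ≥ 42 and < 67 → Developing

Developing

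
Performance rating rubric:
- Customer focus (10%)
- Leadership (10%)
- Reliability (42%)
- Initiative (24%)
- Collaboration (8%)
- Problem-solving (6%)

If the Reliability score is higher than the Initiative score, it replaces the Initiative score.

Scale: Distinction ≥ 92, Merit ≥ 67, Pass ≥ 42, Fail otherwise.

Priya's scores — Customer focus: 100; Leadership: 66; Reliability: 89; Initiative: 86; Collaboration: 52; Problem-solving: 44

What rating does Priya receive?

Merit

Reliability (89) > Initiative (86), so Initiative counts as 89.
Weighted total:
  Customer focus 100 × 0.1 = 10
  Leadership 66 × 0.1 = 6.6
  Reliability 89 × 0.42 = 37.38
  Initiative 89 × 0.24 = 21.36
  Collaboration 52 × 0.08 = 4.16
  Problem-solving 44 × 0.06 = 2.64
Sum = 82.14
82.14 is ≥ 67 and < 92 → Merit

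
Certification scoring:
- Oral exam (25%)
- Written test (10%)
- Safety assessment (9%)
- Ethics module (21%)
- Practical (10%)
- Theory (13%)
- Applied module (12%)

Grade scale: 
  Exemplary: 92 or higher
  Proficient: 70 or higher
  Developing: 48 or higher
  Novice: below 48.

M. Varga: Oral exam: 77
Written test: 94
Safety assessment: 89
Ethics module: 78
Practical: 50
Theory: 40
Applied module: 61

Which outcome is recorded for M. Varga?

Proficient

Weighted total:
  Oral exam 77 × 0.25 = 19.25
  Written test 94 × 0.1 = 9.4
  Safety assessment 89 × 0.09 = 8.01
  Ethics module 78 × 0.21 = 16.38
  Practical 50 × 0.1 = 5
  Theory 40 × 0.13 = 5.2
  Applied module 61 × 0.12 = 7.32
Sum = 70.56
70.56 is ≥ 70 and < 92 → Proficient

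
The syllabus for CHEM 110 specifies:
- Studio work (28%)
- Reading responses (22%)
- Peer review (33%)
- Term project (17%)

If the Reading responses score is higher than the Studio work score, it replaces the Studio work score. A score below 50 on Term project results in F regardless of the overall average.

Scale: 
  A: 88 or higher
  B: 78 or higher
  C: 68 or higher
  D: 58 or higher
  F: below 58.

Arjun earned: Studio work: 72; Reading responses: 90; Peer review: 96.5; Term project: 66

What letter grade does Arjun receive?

A

Reading responses (90) > Studio work (72), so Studio work counts as 90.
Term project score 66 ≥ 50: minimum met.
Weighted total:
  Studio work 90 × 0.28 = 25.2
  Reading responses 90 × 0.22 = 19.8
  Peer review 96.5 × 0.33 = 31.845
  Term project 66 × 0.17 = 11.22
Sum = 88.065
88.065 ≥ 88 → A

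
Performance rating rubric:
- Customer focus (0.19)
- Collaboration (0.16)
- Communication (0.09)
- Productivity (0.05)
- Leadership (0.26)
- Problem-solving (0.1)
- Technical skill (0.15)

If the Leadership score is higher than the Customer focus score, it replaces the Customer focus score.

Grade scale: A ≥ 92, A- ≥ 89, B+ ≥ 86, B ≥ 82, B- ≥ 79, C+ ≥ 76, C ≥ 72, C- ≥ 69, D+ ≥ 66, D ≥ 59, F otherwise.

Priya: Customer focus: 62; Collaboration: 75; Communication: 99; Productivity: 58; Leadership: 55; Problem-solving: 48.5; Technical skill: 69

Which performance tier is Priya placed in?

Leadership (55) ≤ Customer focus (62), so Customer focus stays at 62.
Weighted total:
  Customer focus 62 × 0.19 = 11.78
  Collaboration 75 × 0.16 = 12
  Communication 99 × 0.09 = 8.91
  Productivity 58 × 0.05 = 2.9
  Leadership 55 × 0.26 = 14.3
  Problem-solving 48.5 × 0.1 = 4.85
  Technical skill 69 × 0.15 = 10.35
Sum = 65.09
65.09 is ≥ 59 and < 66 → D

D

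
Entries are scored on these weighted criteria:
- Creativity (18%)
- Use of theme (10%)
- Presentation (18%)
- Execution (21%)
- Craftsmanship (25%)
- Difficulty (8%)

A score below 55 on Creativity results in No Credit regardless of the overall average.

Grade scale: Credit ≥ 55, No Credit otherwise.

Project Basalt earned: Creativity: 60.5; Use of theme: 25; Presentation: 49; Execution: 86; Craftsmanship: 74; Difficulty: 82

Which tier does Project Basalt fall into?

Credit

Creativity score 60.5 ≥ 55: minimum met.
Weighted total:
  Creativity 60.5 × 0.18 = 10.89
  Use of theme 25 × 0.1 = 2.5
  Presentation 49 × 0.18 = 8.82
  Execution 86 × 0.21 = 18.06
  Craftsmanship 74 × 0.25 = 18.5
  Difficulty 82 × 0.08 = 6.56
Sum = 65.33
65.33 ≥ 55 → Credit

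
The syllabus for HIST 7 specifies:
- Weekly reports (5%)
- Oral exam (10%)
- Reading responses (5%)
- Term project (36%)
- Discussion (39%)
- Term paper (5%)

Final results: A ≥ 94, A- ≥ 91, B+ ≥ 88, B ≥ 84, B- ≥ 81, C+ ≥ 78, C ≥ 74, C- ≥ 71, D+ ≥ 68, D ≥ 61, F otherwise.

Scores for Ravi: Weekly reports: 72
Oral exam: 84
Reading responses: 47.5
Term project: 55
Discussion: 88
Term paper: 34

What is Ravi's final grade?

D+

Weighted total:
  Weekly reports 72 × 0.05 = 3.6
  Oral exam 84 × 0.1 = 8.4
  Reading responses 47.5 × 0.05 = 2.375
  Term project 55 × 0.36 = 19.8
  Discussion 88 × 0.39 = 34.32
  Term paper 34 × 0.05 = 1.7
Sum = 70.195
70.195 is ≥ 68 and < 71 → D+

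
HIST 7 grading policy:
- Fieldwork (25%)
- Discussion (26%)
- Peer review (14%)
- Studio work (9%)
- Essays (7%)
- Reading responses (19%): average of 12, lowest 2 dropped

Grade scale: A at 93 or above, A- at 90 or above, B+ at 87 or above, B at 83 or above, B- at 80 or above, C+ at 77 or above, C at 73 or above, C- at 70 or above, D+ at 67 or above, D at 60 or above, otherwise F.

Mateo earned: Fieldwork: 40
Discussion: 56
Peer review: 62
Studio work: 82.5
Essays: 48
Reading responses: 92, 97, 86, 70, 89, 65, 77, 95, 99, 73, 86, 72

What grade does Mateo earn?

Reading responses: drop 65, 70 → average of remaining 10 = 866/10 = 86.6
Weighted total:
  Fieldwork 40 × 0.25 = 10
  Discussion 56 × 0.26 = 14.56
  Peer review 62 × 0.14 = 8.68
  Studio work 82.5 × 0.09 = 7.425
  Essays 48 × 0.07 = 3.36
  Reading responses 86.6 × 0.19 = 16.454
Sum = 60.479
60.479 is ≥ 60 and < 67 → D

D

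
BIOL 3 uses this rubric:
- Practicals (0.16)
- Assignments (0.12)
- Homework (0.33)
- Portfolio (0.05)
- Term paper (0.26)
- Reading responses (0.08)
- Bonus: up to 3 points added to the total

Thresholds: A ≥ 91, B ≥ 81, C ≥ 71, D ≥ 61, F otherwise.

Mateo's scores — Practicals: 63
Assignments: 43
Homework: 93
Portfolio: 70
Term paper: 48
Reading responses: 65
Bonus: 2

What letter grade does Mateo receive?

D

Weighted total:
  Practicals 63 × 0.16 = 10.08
  Assignments 43 × 0.12 = 5.16
  Homework 93 × 0.33 = 30.69
  Portfolio 70 × 0.05 = 3.5
  Term paper 48 × 0.26 = 12.48
  Reading responses 65 × 0.08 = 5.2
Sum = 67.11
Bonus: 67.11 + 2 = 69.11
69.11 is ≥ 61 and < 71 → D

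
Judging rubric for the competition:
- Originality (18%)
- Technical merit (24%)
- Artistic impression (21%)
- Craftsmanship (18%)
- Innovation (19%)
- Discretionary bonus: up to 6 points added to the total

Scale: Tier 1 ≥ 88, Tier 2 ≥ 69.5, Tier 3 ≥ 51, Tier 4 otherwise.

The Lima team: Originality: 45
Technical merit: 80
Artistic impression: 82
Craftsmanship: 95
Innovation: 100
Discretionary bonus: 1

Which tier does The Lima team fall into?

Weighted total:
  Originality 45 × 0.18 = 8.1
  Technical merit 80 × 0.24 = 19.2
  Artistic impression 82 × 0.21 = 17.22
  Craftsmanship 95 × 0.18 = 17.1
  Innovation 100 × 0.19 = 19
Sum = 80.62
Discretionary bonus: 80.62 + 1 = 81.62
81.62 is ≥ 69.5 and < 88 → Tier 2

Tier 2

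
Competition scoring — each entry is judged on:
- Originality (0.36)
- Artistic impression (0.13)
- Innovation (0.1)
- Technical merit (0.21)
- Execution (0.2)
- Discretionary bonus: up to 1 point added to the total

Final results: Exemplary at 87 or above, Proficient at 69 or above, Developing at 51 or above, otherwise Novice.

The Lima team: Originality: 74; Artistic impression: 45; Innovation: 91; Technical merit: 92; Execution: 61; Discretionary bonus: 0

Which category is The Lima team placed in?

Weighted total:
  Originality 74 × 0.36 = 26.64
  Artistic impression 45 × 0.13 = 5.85
  Innovation 91 × 0.1 = 9.1
  Technical merit 92 × 0.21 = 19.32
  Execution 61 × 0.2 = 12.2
Sum = 73.11
Discretionary bonus: 73.11 + 0 = 73.11
73.11 is ≥ 69 and < 87 → Proficient

Proficient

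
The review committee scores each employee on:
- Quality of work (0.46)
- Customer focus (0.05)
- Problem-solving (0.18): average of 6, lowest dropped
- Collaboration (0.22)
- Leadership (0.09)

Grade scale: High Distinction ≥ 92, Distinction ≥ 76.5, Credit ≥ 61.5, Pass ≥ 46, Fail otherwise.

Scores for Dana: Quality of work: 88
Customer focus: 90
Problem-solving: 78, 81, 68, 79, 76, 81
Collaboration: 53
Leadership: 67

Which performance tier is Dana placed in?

Distinction

Problem-solving: drop 68 → average of remaining 5 = 395/5 = 79
Weighted total:
  Quality of work 88 × 0.46 = 40.48
  Customer focus 90 × 0.05 = 4.5
  Problem-solving 79 × 0.18 = 14.22
  Collaboration 53 × 0.22 = 11.66
  Leadership 67 × 0.09 = 6.03
Sum = 76.89
76.89 is ≥ 76.5 and < 92 → Distinction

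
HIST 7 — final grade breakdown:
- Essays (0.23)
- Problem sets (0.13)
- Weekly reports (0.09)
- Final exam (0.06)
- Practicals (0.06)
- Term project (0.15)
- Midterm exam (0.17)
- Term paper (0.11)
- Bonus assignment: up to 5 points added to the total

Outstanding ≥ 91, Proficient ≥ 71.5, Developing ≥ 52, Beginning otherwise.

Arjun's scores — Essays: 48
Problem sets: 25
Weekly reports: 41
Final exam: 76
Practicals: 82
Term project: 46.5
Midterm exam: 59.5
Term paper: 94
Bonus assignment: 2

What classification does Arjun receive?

Weighted total:
  Essays 48 × 0.23 = 11.04
  Problem sets 25 × 0.13 = 3.25
  Weekly reports 41 × 0.09 = 3.69
  Final exam 76 × 0.06 = 4.56
  Practicals 82 × 0.06 = 4.92
  Term project 46.5 × 0.15 = 6.975
  Midterm exam 59.5 × 0.17 = 10.115
  Term paper 94 × 0.11 = 10.34
Sum = 54.89
Bonus assignment: 54.89 + 2 = 56.89
56.89 is ≥ 52 and < 71.5 → Developing

Developing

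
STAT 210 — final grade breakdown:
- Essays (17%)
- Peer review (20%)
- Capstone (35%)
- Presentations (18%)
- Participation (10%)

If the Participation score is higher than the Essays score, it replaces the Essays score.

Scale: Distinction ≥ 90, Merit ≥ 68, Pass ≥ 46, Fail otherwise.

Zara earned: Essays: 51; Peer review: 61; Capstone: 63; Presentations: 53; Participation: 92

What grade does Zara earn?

Merit

Participation (92) > Essays (51), so Essays counts as 92.
Weighted total:
  Essays 92 × 0.17 = 15.64
  Peer review 61 × 0.2 = 12.2
  Capstone 63 × 0.35 = 22.05
  Presentations 53 × 0.18 = 9.54
  Participation 92 × 0.1 = 9.2
Sum = 68.63
68.63 is ≥ 68 and < 90 → Merit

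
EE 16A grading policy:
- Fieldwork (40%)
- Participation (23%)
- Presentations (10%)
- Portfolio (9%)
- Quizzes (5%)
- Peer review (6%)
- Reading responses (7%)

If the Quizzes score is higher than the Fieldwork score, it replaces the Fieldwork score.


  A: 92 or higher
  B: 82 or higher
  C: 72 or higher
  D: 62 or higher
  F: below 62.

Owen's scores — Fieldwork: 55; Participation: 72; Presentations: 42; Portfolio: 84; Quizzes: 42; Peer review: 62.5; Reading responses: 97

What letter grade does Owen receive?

D

Quizzes (42) ≤ Fieldwork (55), so Fieldwork stays at 55.
Weighted total:
  Fieldwork 55 × 0.4 = 22
  Participation 72 × 0.23 = 16.56
  Presentations 42 × 0.1 = 4.2
  Portfolio 84 × 0.09 = 7.56
  Quizzes 42 × 0.05 = 2.1
  Peer review 62.5 × 0.06 = 3.75
  Reading responses 97 × 0.07 = 6.79
Sum = 62.96
62.96 is ≥ 62 and < 72 → D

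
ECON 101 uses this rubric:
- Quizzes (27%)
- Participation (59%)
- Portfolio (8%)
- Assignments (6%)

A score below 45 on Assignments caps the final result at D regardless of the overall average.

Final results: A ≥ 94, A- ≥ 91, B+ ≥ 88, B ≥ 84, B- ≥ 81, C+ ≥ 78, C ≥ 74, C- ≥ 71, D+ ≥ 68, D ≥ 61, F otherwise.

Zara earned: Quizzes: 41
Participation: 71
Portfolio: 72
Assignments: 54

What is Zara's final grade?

D

Assignments score 54 ≥ 45: minimum met.
Weighted total:
  Quizzes 41 × 0.27 = 11.07
  Participation 71 × 0.59 = 41.89
  Portfolio 72 × 0.08 = 5.76
  Assignments 54 × 0.06 = 3.24
Sum = 61.96
61.96 is ≥ 61 and < 68 → D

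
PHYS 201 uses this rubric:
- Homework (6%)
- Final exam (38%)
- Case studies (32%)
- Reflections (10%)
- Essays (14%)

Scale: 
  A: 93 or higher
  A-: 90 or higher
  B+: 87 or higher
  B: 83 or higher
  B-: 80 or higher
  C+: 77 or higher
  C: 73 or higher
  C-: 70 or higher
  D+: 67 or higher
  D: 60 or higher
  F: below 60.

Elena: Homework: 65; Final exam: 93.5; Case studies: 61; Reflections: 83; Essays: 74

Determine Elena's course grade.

Weighted total:
  Homework 65 × 0.06 = 3.9
  Final exam 93.5 × 0.38 = 35.53
  Case studies 61 × 0.32 = 19.52
  Reflections 83 × 0.1 = 8.3
  Essays 74 × 0.14 = 10.36
Sum = 77.61
77.61 is ≥ 77 and < 80 → C+

C+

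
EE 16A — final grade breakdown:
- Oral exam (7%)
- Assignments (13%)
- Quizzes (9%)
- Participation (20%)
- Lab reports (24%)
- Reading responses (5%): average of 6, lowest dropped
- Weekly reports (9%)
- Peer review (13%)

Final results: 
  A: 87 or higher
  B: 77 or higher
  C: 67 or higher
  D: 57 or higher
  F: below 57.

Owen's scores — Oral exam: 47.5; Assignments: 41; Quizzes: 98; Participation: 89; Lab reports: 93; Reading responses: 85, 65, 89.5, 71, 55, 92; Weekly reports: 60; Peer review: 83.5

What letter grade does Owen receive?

B

Reading responses: drop 55 → average of remaining 5 = 402.5/5 = 80.5
Weighted total:
  Oral exam 47.5 × 0.07 = 3.325
  Assignments 41 × 0.13 = 5.33
  Quizzes 98 × 0.09 = 8.82
  Participation 89 × 0.2 = 17.8
  Lab reports 93 × 0.24 = 22.32
  Reading responses 80.5 × 0.05 = 4.025
  Weekly reports 60 × 0.09 = 5.4
  Peer review 83.5 × 0.13 = 10.855
Sum = 77.875
77.875 is ≥ 77 and < 87 → B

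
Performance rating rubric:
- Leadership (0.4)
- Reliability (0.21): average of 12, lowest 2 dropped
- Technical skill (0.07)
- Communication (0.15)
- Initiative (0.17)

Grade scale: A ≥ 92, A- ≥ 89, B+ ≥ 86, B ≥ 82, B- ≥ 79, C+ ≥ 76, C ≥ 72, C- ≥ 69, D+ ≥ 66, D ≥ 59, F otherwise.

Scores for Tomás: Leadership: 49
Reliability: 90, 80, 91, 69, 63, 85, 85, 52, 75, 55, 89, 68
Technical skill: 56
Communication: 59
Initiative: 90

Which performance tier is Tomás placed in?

Reliability: drop 52, 55 → average of remaining 10 = 795/10 = 79.5
Weighted total:
  Leadership 49 × 0.4 = 19.6
  Reliability 79.5 × 0.21 = 16.695
  Technical skill 56 × 0.07 = 3.92
  Communication 59 × 0.15 = 8.85
  Initiative 90 × 0.17 = 15.3
Sum = 64.365
64.365 is ≥ 59 and < 66 → D

D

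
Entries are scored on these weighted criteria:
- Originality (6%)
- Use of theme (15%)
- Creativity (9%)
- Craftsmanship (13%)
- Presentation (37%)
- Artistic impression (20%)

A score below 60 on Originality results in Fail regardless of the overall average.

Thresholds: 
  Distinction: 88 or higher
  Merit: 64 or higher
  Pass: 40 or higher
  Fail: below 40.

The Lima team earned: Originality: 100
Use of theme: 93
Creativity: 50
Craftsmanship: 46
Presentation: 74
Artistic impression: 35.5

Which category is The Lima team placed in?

Originality score 100 ≥ 60: minimum met.
Weighted total:
  Originality 100 × 0.06 = 6
  Use of theme 93 × 0.15 = 13.95
  Creativity 50 × 0.09 = 4.5
  Craftsmanship 46 × 0.13 = 5.98
  Presentation 74 × 0.37 = 27.38
  Artistic impression 35.5 × 0.2 = 7.1
Sum = 64.91
64.91 is ≥ 64 and < 88 → Merit

Merit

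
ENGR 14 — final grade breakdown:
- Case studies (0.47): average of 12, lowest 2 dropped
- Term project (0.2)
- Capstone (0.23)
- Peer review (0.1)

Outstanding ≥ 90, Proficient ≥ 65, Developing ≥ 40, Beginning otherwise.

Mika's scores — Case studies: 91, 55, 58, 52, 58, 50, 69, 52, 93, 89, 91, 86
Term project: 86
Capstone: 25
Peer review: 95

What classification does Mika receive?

Proficient

Case studies: drop 50, 52 → average of remaining 10 = 742/10 = 74.2
Weighted total:
  Case studies 74.2 × 0.47 = 34.874
  Term project 86 × 0.2 = 17.2
  Capstone 25 × 0.23 = 5.75
  Peer review 95 × 0.1 = 9.5
Sum = 67.324
67.324 is ≥ 65 and < 90 → Proficient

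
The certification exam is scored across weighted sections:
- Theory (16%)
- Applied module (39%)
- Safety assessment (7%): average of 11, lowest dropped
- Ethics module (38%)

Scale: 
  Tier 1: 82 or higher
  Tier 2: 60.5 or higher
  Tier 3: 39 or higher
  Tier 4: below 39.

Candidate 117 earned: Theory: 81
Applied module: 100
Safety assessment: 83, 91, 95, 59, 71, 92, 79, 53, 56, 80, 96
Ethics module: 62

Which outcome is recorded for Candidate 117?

Tier 2

Safety assessment: drop 53 → average of remaining 10 = 802/10 = 80.2
Weighted total:
  Theory 81 × 0.16 = 12.96
  Applied module 100 × 0.39 = 39
  Safety assessment 80.2 × 0.07 = 5.614
  Ethics module 62 × 0.38 = 23.56
Sum = 81.134
81.134 is ≥ 60.5 and < 82 → Tier 2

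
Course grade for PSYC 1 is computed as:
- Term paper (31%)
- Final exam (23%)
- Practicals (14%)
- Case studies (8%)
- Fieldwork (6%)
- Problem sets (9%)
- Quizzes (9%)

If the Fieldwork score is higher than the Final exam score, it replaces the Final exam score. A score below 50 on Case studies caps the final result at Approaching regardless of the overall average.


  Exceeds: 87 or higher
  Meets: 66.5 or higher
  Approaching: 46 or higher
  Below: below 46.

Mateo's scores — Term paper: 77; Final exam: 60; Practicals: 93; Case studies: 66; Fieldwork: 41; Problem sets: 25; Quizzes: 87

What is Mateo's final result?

Meets

Fieldwork (41) ≤ Final exam (60), so Final exam stays at 60.
Case studies score 66 ≥ 50: minimum met.
Weighted total:
  Term paper 77 × 0.31 = 23.87
  Final exam 60 × 0.23 = 13.8
  Practicals 93 × 0.14 = 13.02
  Case studies 66 × 0.08 = 5.28
  Fieldwork 41 × 0.06 = 2.46
  Problem sets 25 × 0.09 = 2.25
  Quizzes 87 × 0.09 = 7.83
Sum = 68.51
68.51 is ≥ 66.5 and < 87 → Meets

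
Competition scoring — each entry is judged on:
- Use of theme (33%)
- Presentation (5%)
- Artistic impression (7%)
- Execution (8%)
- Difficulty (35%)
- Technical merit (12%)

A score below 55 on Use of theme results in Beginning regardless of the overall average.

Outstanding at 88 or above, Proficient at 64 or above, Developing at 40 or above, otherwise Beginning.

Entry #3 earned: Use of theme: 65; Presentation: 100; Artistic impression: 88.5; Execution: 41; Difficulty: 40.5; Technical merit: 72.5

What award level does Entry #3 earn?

Use of theme score 65 ≥ 55: minimum met.
Weighted total:
  Use of theme 65 × 0.33 = 21.45
  Presentation 100 × 0.05 = 5
  Artistic impression 88.5 × 0.07 = 6.195
  Execution 41 × 0.08 = 3.28
  Difficulty 40.5 × 0.35 = 14.175
  Technical merit 72.5 × 0.12 = 8.7
Sum = 58.8
58.8 is ≥ 40 and < 64 → Developing

Developing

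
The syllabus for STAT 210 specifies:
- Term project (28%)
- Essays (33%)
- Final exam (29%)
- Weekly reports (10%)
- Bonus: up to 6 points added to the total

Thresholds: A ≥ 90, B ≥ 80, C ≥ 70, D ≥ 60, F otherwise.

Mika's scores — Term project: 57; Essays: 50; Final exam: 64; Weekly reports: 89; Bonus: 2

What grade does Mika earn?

D

Weighted total:
  Term project 57 × 0.28 = 15.96
  Essays 50 × 0.33 = 16.5
  Final exam 64 × 0.29 = 18.56
  Weekly reports 89 × 0.1 = 8.9
Sum = 59.92
Bonus: 59.92 + 2 = 61.92
61.92 is ≥ 60 and < 70 → D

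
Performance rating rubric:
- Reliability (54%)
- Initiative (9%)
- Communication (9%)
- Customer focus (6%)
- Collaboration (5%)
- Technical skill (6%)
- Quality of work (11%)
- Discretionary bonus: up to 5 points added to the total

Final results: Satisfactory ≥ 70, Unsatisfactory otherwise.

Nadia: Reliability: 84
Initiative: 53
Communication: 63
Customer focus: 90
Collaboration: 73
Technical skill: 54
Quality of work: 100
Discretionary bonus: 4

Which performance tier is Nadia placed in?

Weighted total:
  Reliability 84 × 0.54 = 45.36
  Initiative 53 × 0.09 = 4.77
  Communication 63 × 0.09 = 5.67
  Customer focus 90 × 0.06 = 5.4
  Collaboration 73 × 0.05 = 3.65
  Technical skill 54 × 0.06 = 3.24
  Quality of work 100 × 0.11 = 11
Sum = 79.09
Discretionary bonus: 79.09 + 4 = 83.09
83.09 ≥ 70 → Satisfactory

Satisfactory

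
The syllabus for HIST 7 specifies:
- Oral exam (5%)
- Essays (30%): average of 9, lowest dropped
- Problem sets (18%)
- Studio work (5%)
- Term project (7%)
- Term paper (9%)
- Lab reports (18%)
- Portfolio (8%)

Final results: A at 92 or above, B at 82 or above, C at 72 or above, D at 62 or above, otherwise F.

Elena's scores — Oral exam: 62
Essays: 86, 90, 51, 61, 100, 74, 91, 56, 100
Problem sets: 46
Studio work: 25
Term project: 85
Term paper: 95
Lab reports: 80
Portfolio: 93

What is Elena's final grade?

C

Essays: drop 51 → average of remaining 8 = 658/8 = 82.25
Weighted total:
  Oral exam 62 × 0.05 = 3.1
  Essays 82.25 × 0.3 = 24.675
  Problem sets 46 × 0.18 = 8.28
  Studio work 25 × 0.05 = 1.25
  Term project 85 × 0.07 = 5.95
  Term paper 95 × 0.09 = 8.55
  Lab reports 80 × 0.18 = 14.4
  Portfolio 93 × 0.08 = 7.44
Sum = 73.645
73.645 is ≥ 72 and < 82 → C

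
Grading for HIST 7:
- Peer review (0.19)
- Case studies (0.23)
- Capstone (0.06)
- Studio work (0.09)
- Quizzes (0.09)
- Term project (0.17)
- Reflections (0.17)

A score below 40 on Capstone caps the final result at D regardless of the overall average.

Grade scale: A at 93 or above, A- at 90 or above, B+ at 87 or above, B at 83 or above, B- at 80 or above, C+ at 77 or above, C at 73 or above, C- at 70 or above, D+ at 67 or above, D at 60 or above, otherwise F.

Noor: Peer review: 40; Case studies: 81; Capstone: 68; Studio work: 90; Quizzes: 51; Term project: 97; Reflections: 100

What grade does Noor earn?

Capstone score 68 ≥ 40: minimum met.
Weighted total:
  Peer review 40 × 0.19 = 7.6
  Case studies 81 × 0.23 = 18.63
  Capstone 68 × 0.06 = 4.08
  Studio work 90 × 0.09 = 8.1
  Quizzes 51 × 0.09 = 4.59
  Term project 97 × 0.17 = 16.49
  Reflections 100 × 0.17 = 17
Sum = 76.49
76.49 is ≥ 73 and < 77 → C

C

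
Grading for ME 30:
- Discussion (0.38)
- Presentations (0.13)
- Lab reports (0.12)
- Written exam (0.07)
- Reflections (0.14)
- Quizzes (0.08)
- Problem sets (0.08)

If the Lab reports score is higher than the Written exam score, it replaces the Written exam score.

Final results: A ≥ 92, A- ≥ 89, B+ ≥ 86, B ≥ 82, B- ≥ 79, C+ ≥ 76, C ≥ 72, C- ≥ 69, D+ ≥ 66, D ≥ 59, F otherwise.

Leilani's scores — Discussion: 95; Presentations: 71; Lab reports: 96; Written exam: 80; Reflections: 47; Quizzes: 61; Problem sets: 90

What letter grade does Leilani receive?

B

Lab reports (96) > Written exam (80), so Written exam counts as 96.
Weighted total:
  Discussion 95 × 0.38 = 36.1
  Presentations 71 × 0.13 = 9.23
  Lab reports 96 × 0.12 = 11.52
  Written exam 96 × 0.07 = 6.72
  Reflections 47 × 0.14 = 6.58
  Quizzes 61 × 0.08 = 4.88
  Problem sets 90 × 0.08 = 7.2
Sum = 82.23
82.23 is ≥ 82 and < 86 → B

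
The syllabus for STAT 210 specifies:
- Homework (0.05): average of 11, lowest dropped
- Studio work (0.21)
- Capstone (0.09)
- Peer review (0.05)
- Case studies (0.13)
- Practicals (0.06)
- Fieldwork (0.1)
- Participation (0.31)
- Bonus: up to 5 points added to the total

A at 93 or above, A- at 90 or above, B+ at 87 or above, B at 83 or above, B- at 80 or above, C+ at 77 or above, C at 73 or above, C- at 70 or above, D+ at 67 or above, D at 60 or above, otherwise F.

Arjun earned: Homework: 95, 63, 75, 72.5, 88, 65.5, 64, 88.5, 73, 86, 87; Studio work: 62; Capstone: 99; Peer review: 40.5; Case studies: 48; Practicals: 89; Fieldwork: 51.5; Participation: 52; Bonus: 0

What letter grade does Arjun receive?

D

Homework: drop 63 → average of remaining 10 = 794.5/10 = 79.45
Weighted total:
  Homework 79.45 × 0.05 = 3.9725
  Studio work 62 × 0.21 = 13.02
  Capstone 99 × 0.09 = 8.91
  Peer review 40.5 × 0.05 = 2.025
  Case studies 48 × 0.13 = 6.24
  Practicals 89 × 0.06 = 5.34
  Fieldwork 51.5 × 0.1 = 5.15
  Participation 52 × 0.31 = 16.12
Sum = 60.7775
Bonus: 60.7775 + 0 = 60.7775
60.7775 is ≥ 60 and < 67 → D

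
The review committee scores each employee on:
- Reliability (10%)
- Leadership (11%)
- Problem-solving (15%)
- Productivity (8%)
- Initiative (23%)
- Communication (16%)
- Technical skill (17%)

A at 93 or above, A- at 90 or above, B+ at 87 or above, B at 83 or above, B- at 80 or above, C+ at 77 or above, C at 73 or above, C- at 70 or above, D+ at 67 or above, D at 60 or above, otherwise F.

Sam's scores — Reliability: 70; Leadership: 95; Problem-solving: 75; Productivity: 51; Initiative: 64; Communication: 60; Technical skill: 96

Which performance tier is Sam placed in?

C

Weighted total:
  Reliability 70 × 0.1 = 7
  Leadership 95 × 0.11 = 10.45
  Problem-solving 75 × 0.15 = 11.25
  Productivity 51 × 0.08 = 4.08
  Initiative 64 × 0.23 = 14.72
  Communication 60 × 0.16 = 9.6
  Technical skill 96 × 0.17 = 16.32
Sum = 73.42
73.42 is ≥ 73 and < 77 → C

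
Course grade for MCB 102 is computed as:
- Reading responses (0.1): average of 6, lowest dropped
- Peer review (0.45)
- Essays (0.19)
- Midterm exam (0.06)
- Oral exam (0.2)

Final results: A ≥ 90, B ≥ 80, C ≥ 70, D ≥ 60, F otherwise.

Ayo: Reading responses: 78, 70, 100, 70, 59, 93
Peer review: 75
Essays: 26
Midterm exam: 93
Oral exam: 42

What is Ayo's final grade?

Reading responses: drop 59 → average of remaining 5 = 411/5 = 82.2
Weighted total:
  Reading responses 82.2 × 0.1 = 8.22
  Peer review 75 × 0.45 = 33.75
  Essays 26 × 0.19 = 4.94
  Midterm exam 93 × 0.06 = 5.58
  Oral exam 42 × 0.2 = 8.4
Sum = 60.89
60.89 is ≥ 60 and < 70 → D

D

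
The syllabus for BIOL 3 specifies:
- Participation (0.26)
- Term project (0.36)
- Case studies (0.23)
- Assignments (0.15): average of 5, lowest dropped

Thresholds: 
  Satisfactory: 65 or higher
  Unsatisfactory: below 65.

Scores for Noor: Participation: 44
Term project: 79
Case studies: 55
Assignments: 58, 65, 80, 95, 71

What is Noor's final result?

Assignments: drop 58 → average of remaining 4 = 311/4 = 77.75
Weighted total:
  Participation 44 × 0.26 = 11.44
  Term project 79 × 0.36 = 28.44
  Case studies 55 × 0.23 = 12.65
  Assignments 77.75 × 0.15 = 11.6625
Sum = 64.1925
64.1925 < 65 → Unsatisfactory

Unsatisfactory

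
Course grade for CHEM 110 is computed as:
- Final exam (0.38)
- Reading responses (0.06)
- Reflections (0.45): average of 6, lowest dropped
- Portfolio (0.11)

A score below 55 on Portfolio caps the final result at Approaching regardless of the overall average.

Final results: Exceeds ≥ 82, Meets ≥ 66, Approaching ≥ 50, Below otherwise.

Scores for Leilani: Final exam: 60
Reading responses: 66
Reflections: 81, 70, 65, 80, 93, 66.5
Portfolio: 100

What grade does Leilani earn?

Reflections: drop 65 → average of remaining 5 = 390.5/5 = 78.1
Portfolio score 100 ≥ 55: minimum met.
Weighted total:
  Final exam 60 × 0.38 = 22.8
  Reading responses 66 × 0.06 = 3.96
  Reflections 78.1 × 0.45 = 35.145
  Portfolio 100 × 0.11 = 11
Sum = 72.905
72.905 is ≥ 66 and < 82 → Meets

Meets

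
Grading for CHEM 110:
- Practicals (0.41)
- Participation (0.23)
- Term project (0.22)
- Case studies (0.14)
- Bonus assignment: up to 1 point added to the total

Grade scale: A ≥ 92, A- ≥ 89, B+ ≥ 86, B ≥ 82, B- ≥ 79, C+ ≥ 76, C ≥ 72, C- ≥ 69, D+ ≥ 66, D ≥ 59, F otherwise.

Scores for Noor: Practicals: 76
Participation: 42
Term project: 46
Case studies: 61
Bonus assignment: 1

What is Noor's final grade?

Weighted total:
  Practicals 76 × 0.41 = 31.16
  Participation 42 × 0.23 = 9.66
  Term project 46 × 0.22 = 10.12
  Case studies 61 × 0.14 = 8.54
Sum = 59.48
Bonus assignment: 59.48 + 1 = 60.48
60.48 is ≥ 59 and < 66 → D

D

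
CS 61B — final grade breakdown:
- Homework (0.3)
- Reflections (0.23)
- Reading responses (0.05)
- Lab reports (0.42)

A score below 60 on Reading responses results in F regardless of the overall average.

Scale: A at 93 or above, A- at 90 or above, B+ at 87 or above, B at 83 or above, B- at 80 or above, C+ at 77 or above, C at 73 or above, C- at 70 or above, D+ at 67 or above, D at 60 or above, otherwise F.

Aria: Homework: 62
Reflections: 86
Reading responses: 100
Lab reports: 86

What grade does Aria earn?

Reading responses score 100 ≥ 60: minimum met.
Weighted total:
  Homework 62 × 0.3 = 18.6
  Reflections 86 × 0.23 = 19.78
  Reading responses 100 × 0.05 = 5
  Lab reports 86 × 0.42 = 36.12
Sum = 79.5
79.5 is ≥ 77 and < 80 → C+

C+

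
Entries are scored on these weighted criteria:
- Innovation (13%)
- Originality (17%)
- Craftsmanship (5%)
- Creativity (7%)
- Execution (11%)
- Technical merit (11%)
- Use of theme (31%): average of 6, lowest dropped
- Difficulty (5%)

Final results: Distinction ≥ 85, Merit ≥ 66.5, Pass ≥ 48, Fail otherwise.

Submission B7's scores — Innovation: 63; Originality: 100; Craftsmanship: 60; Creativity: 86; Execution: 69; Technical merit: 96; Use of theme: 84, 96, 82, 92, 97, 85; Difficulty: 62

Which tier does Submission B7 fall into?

Merit

Use of theme: drop 82 → average of remaining 5 = 454/5 = 90.8
Weighted total:
  Innovation 63 × 0.13 = 8.19
  Originality 100 × 0.17 = 17
  Craftsmanship 60 × 0.05 = 3
  Creativity 86 × 0.07 = 6.02
  Execution 69 × 0.11 = 7.59
  Technical merit 96 × 0.11 = 10.56
  Use of theme 90.8 × 0.31 = 28.148
  Difficulty 62 × 0.05 = 3.1
Sum = 83.608
83.608 is ≥ 66.5 and < 85 → Merit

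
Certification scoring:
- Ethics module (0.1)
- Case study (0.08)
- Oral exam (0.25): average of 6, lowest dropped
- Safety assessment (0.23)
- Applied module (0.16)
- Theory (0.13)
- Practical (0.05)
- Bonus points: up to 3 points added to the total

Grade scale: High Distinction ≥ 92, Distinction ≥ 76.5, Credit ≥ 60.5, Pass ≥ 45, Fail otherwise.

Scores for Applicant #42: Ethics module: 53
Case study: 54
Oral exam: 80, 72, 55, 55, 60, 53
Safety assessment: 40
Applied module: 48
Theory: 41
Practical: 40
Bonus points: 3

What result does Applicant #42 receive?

Oral exam: drop 53 → average of remaining 5 = 322/5 = 64.4
Weighted total:
  Ethics module 53 × 0.1 = 5.3
  Case study 54 × 0.08 = 4.32
  Oral exam 64.4 × 0.25 = 16.1
  Safety assessment 40 × 0.23 = 9.2
  Applied module 48 × 0.16 = 7.68
  Theory 41 × 0.13 = 5.33
  Practical 40 × 0.05 = 2
Sum = 49.93
Bonus points: 49.93 + 3 = 52.93
52.93 is ≥ 45 and < 60.5 → Pass

Pass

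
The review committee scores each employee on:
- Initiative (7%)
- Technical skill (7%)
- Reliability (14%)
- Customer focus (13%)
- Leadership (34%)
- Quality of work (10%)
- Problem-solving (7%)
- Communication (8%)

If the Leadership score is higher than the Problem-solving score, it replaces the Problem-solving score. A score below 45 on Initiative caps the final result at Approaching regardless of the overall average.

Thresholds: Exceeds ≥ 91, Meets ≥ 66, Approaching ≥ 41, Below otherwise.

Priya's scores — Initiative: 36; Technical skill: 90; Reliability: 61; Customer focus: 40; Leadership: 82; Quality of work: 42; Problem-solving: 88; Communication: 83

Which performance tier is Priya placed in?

Leadership (82) ≤ Problem-solving (88), so Problem-solving stays at 88.
Initiative score 36 < 45: minimum not met.
Weighted total:
  Initiative 36 × 0.07 = 2.52
  Technical skill 90 × 0.07 = 6.3
  Reliability 61 × 0.14 = 8.54
  Customer focus 40 × 0.13 = 5.2
  Leadership 82 × 0.34 = 27.88
  Quality of work 42 × 0.1 = 4.2
  Problem-solving 88 × 0.07 = 6.16
  Communication 83 × 0.08 = 6.64
Sum = 67.44
67.44 would be Meets; cap at Approaching applies → Approaching.

Approaching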